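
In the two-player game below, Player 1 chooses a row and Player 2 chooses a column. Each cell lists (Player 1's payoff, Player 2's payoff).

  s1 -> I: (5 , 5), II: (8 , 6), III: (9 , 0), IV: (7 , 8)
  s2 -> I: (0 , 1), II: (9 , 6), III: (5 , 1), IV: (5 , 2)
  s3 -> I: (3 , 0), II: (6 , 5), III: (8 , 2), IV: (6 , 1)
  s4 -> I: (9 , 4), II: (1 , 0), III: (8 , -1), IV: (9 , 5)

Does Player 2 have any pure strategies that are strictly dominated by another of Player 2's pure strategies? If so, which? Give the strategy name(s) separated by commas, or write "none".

I, III

IV strictly dominates I — s1: 8>5, s2: 2>1, s3: 1>0, s4: 5>4.
II is not dominated — it holds its own against I at s1 (6>5); III at s1 (6>0); IV at s2 (6>2).
III is strictly dominated by II (s1: 6>0, s2: 6>1, s3: 5>2, s4: 0>-1).
IV is not dominated — it holds its own against I at s1 (8>5); II at s1 (8>6); III at s1 (8>0).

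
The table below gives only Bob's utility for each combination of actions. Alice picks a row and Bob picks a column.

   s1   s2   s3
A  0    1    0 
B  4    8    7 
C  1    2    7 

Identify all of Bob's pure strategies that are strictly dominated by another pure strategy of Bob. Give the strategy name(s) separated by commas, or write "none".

s1

s2 strictly dominates s1 — A: 1>0, B: 8>4, C: 2>1.
s2 is not dominated — it holds its own against s1 at A (1>0); s3 at A (1>0).
s3: no other strategy beats it everywhere (s1 at A (0=0); s2 at C (7>2)).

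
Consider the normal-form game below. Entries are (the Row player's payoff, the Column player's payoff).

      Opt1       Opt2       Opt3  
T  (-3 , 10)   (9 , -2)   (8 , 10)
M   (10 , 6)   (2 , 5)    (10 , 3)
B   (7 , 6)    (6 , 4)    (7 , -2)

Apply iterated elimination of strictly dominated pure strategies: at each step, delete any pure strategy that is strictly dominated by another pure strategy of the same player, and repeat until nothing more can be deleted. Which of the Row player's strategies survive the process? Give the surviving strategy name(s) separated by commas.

M

For the Column player, Opt1 strictly dominates Opt2 on the remaining rows (T: 10>-2, M: 6>5, B: 6>4); eliminate Opt2.
Row T is eliminated: M beats it against every remaining column (Opt1: 10>-3, Opt3: 10>8).
For the Row player, M strictly dominates B on the remaining columns (Opt1: 10>7, Opt3: 10>7); eliminate B.
Column Opt3 is eliminated: Opt1 beats it against every remaining row (M: 6>3).
Among the remaining strategies, none is strictly dominated by another pure strategy of the same player, so the elimination stops.
Surviving strategies — the Row player: {M}; the Column player: {Opt1}.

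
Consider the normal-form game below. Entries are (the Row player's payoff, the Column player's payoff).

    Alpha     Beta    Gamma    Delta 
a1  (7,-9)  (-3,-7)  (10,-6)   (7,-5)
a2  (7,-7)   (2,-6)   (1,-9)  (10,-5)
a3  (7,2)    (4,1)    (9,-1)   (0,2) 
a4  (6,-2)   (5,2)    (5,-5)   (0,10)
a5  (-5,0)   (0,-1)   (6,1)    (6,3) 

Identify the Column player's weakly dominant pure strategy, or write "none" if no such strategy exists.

Delta vs Alpha: a1: -5>-9, a2: -5>-7, a3: 2=2, a4: 10>-2, a5: 3>0.
Delta vs Beta: a1: -5>-7, a2: -5>-6, a3: 2>1, a4: 10>2, a5: 3>-1.
Delta vs Gamma: a1: -5>-6, a2: -5>-9, a3: 2>-1, a4: 10>-5, a5: 3>1.
Delta is at least as good as every other strategy against every opponent action, so it is weakly dominant.

Delta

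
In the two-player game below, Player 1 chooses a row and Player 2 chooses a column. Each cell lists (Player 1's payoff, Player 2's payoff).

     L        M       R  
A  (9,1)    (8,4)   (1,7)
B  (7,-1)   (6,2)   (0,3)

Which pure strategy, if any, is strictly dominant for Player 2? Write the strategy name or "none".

R

R vs L: A: 7>1, B: 3>-1.
R vs M: A: 7>4, B: 3>2.
R strictly beats every other strategy against every opponent action, so it is strictly dominant.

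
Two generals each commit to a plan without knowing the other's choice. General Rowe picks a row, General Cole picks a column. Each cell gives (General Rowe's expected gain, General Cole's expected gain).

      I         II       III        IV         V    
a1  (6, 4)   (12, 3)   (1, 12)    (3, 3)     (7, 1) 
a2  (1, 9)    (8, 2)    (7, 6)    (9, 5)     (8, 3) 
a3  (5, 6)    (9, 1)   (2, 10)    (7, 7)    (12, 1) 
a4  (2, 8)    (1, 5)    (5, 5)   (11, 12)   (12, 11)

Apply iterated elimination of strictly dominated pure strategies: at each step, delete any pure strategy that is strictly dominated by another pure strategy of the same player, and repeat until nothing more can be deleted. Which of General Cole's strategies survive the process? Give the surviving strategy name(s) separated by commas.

I, III, IV

Column II is eliminated: I beats it against every remaining row (a1: 4>3, a2: 9>2, a3: 6>1, a4: 8>5).
For General Cole, IV strictly dominates V on the remaining rows (a1: 3>1, a2: 5>3, a3: 7>1, a4: 12>11); eliminate V.
Among the remaining strategies, none is strictly dominated by another pure strategy of the same player, so the elimination stops.
Surviving strategies — General Rowe: {a1, a2, a3, a4}; General Cole: {I, III, IV}.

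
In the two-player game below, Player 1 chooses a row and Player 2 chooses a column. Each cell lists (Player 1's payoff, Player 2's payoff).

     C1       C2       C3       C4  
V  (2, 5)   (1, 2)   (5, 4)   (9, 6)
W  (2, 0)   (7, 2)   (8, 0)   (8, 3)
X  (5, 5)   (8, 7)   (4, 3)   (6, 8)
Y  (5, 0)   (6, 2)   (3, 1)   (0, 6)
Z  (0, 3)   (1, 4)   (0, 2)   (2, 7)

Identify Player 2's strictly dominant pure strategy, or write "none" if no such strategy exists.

C4 vs C1: V: 6>5, W: 3>0, X: 8>5, Y: 6>0, Z: 7>3.
C4 vs C2: V: 6>2, W: 3>2, X: 8>7, Y: 6>2, Z: 7>4.
C4 vs C3: V: 6>4, W: 3>0, X: 8>3, Y: 6>1, Z: 7>2.
C4 strictly beats every other strategy against every opponent action, so it is strictly dominant.

C4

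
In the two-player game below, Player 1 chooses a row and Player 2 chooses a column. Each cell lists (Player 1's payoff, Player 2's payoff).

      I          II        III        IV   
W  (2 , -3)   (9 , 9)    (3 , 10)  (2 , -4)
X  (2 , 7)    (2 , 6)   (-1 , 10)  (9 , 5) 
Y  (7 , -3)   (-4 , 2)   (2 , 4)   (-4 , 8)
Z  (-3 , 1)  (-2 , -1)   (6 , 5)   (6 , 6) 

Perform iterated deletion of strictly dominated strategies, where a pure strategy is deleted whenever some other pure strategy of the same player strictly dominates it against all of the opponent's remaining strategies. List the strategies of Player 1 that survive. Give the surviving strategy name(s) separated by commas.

X, Z

For Player 2, III strictly dominates I on the remaining rows (W: 10>-3, X: 10>7, Y: 4>-3, Z: 5>1); eliminate I.
Player 1's strategy Y is strictly dominated by W (II: 9>-4, III: 3>2, IV: 2>-4) and is removed.
For Player 2, III strictly dominates II on the remaining rows (W: 10>9, X: 10>6, Z: 5>-1); eliminate II.
Row W is eliminated: Z beats it against every remaining column (III: 6>3, IV: 6>2).
Among the remaining strategies, none is strictly dominated by another pure strategy of the same player, so the elimination stops.
Surviving strategies — Player 1: {X, Z}; Player 2: {III, IV}.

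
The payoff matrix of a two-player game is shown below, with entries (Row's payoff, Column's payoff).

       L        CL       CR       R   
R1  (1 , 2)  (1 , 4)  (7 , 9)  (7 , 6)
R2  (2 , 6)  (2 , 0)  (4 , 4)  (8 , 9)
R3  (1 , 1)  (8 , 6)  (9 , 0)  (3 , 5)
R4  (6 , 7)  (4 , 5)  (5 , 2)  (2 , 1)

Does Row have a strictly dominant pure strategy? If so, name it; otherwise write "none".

R1 fails to dominate R2 at L (1<2).
R2 fails to dominate R1 at CR (4<7).
R3 fails to dominate R1 at L (1=1).
R4 fails to dominate R1 at CR (5<7).
No single strategy dominates all the others.

none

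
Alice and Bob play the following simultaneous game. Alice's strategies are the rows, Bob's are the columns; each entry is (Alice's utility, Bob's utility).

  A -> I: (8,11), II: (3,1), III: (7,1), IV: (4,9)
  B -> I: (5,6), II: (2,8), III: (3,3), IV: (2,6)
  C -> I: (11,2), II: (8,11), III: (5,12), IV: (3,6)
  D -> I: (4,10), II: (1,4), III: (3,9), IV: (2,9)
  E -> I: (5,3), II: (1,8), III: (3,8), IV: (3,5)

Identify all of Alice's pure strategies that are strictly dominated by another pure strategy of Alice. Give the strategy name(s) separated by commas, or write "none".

B, D, E

A is not dominated — it holds its own against B at I (8>5); C at III (7>5); D at I (8>4); E at I (8>5).
B: dominated, since A does at least as well everywhere (I: 8>5, II: 3>2, III: 7>3, IV: 4>2).
C is not dominated — it holds its own against A at I (11>8); B at I (11>5); D at I (11>4); E at I (11>5).
D is strictly dominated by A (I: 8>4, II: 3>1, III: 7>3, IV: 4>2).
E is strictly dominated by A (I: 8>5, II: 3>1, III: 7>3, IV: 4>3).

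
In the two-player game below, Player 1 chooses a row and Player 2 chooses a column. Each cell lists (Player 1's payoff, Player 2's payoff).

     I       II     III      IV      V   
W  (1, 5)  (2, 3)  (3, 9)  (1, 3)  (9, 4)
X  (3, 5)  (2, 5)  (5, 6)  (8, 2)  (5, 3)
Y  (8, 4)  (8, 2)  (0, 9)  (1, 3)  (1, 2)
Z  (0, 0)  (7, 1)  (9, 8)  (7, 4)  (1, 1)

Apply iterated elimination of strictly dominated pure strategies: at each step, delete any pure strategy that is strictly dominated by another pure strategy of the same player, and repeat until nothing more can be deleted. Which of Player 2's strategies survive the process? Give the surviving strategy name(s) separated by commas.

III

Player 2's strategy I is strictly dominated by III (W: 9>5, X: 6>5, Y: 9>4, Z: 8>0) and is removed.
Column II is eliminated: III beats it against every remaining row (W: 9>3, X: 6>5, Y: 9>2, Z: 8>1).
Player 1's strategy Y is strictly dominated by X (III: 5>0, IV: 8>1, V: 5>1) and is removed.
For Player 2, III strictly dominates IV on the remaining rows (W: 9>3, X: 6>2, Z: 8>4); eliminate IV.
Column V is eliminated: III beats it against every remaining row (W: 9>4, X: 6>3, Z: 8>1).
Player 1's strategy W is strictly dominated by X (III: 5>3) and is removed.
Player 1's strategy X is strictly dominated by Z (III: 9>5) and is removed.
Among the remaining strategies, none is strictly dominated by another pure strategy of the same player, so the elimination stops.
Surviving strategies — Player 1: {Z}; Player 2: {III}.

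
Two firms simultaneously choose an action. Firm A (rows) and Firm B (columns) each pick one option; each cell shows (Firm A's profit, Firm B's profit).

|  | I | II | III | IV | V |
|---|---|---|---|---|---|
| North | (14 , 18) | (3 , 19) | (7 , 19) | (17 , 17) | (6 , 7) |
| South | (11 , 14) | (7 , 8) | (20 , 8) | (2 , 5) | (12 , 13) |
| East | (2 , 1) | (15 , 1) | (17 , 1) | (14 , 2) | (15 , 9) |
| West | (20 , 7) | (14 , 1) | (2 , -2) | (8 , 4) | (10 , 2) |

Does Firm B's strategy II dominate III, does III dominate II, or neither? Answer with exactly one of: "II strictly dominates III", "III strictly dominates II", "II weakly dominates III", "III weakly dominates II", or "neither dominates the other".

II weakly dominates III

II's payoffs vs III's, by Firm A's action — North: 19=19, South: 8=8, East: 1=1, West: 1>-2.
II is at least as good everywhere and strictly better somewhere (tied only at North, South, East), so II weakly but not strictly dominates III.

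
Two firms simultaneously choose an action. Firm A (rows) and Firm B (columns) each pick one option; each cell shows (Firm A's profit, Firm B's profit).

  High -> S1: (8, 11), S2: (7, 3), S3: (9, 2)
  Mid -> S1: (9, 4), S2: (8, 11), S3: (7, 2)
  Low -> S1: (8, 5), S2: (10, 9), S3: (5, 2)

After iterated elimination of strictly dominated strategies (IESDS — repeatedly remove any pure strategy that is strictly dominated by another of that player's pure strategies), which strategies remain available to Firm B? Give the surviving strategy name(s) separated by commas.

S2

Column S3 is eliminated: S1 beats it against every remaining row (High: 11>2, Mid: 4>2, Low: 5>2).
Firm A's strategy High is strictly dominated by Mid (S1: 9>8, S2: 8>7) and is removed.
For Firm B, S2 strictly dominates S1 on the remaining rows (Mid: 11>4, Low: 9>5); eliminate S1.
Row Mid is eliminated: Low beats it against every remaining column (S2: 10>8).
Among the remaining strategies, none is strictly dominated by another pure strategy of the same player, so the elimination stops.
Surviving strategies — Firm A: {Low}; Firm B: {S2}.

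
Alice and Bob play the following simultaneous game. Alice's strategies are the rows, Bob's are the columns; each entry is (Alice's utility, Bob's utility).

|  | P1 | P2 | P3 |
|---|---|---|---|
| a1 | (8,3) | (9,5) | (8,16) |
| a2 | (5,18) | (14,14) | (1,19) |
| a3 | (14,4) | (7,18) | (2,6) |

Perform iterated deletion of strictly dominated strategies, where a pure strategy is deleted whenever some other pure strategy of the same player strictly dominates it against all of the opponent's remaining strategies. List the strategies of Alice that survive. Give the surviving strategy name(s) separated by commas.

a1

For Bob, P3 strictly dominates P1 on the remaining rows (a1: 16>3, a2: 19>18, a3: 6>4); eliminate P1.
Alice's strategy a3 is strictly dominated by a1 (P2: 9>7, P3: 8>2) and is removed.
Bob's strategy P2 is strictly dominated by P3 (a1: 16>5, a2: 19>14) and is removed.
Alice's strategy a2 is strictly dominated by a1 (P3: 8>1) and is removed.
Among the remaining strategies, none is strictly dominated by another pure strategy of the same player, so the elimination stops.
Surviving strategies — Alice: {a1}; Bob: {P3}.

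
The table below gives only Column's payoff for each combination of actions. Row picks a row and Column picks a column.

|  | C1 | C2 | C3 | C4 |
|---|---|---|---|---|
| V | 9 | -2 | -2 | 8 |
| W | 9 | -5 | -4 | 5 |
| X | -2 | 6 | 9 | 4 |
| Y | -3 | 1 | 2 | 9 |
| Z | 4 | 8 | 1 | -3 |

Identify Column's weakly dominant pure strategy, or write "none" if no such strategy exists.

none

C1 fails to dominate C2 at X (-2<6).
C2 fails to dominate C1 at V (-2<9).
C3 fails to dominate C1 at V (-2<9).
C4 fails to dominate C1 at V (8<9).
No single strategy dominates all the others.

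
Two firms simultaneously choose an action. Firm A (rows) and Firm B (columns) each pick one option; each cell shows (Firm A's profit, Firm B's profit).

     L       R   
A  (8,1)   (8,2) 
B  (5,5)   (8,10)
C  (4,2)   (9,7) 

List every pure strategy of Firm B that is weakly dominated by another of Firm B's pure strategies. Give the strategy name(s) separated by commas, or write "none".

L: dominated, since R does at least as well everywhere (A: 2>1, B: 10>5, C: 7>2).
R: no other strategy beats it everywhere (L at A (2>1)).

L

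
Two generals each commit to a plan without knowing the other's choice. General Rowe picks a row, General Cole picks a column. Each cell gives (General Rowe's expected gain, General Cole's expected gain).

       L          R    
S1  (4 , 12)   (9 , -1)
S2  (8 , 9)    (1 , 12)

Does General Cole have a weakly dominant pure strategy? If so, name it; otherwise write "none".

L fails to dominate R at S2 (9<12).
R fails to dominate L at S1 (-1<12).
No single strategy dominates all the others.

none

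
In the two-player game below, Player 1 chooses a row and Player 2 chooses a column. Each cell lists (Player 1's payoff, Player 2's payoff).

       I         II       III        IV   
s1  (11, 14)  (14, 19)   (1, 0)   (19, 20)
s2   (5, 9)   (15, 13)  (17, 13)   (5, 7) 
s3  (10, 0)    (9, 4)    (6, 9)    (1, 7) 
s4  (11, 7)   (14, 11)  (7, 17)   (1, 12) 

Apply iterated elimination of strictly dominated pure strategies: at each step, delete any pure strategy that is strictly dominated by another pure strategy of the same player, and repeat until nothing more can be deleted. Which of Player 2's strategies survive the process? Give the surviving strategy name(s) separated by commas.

II, III, IV

Player 2's strategy I is strictly dominated by II (s1: 19>14, s2: 13>9, s3: 4>0, s4: 11>7) and is removed.
Row s3 is eliminated: s2 beats it against every remaining column (II: 15>9, III: 17>6, IV: 5>1).
For Player 1, s2 strictly dominates s4 on the remaining columns (II: 15>14, III: 17>7, IV: 5>1); eliminate s4.
Among the remaining strategies, none is strictly dominated by another pure strategy of the same player, so the elimination stops.
Surviving strategies — Player 1: {s1, s2}; Player 2: {II, III, IV}.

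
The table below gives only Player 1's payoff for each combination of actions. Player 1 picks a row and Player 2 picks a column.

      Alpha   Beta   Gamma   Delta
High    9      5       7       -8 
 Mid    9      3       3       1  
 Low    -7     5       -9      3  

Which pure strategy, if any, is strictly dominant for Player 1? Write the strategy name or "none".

High fails to dominate Mid at Alpha (9=9).
Mid fails to dominate High at Alpha (9=9).
Low fails to dominate High at Alpha (-7<9).
No single strategy dominates all the others.

none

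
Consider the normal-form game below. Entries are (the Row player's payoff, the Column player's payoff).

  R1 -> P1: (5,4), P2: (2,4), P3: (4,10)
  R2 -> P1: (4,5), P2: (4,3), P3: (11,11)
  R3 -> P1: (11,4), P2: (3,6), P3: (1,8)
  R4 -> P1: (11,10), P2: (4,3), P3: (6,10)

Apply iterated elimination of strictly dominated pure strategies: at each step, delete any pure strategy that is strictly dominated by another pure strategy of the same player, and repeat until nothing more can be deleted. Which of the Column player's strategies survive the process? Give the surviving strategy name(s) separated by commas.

For the Row player, R4 strictly dominates R1 on the remaining columns (P1: 11>5, P2: 4>2, P3: 6>4); eliminate R1.
Column P2 is eliminated: P3 beats it against every remaining row (R2: 11>3, R3: 8>6, R4: 10>3).
Among the remaining strategies, none is strictly dominated by another pure strategy of the same player, so the elimination stops.
Surviving strategies — the Row player: {R2, R3, R4}; the Column player: {P1, P3}.

P1, P3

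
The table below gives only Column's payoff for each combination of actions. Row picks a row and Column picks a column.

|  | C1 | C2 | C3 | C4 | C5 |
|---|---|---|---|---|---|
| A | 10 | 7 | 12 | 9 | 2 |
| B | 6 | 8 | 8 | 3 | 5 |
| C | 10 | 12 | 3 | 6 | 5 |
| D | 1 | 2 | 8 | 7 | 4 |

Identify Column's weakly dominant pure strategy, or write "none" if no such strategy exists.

C1 fails to dominate C2 at B (6<8).
C2 fails to dominate C1 at A (7<10).
C3 fails to dominate C1 at C (3<10).
C4 fails to dominate C1 at A (9<10).
C5 fails to dominate C1 at A (2<10).
No single strategy dominates all the others.

none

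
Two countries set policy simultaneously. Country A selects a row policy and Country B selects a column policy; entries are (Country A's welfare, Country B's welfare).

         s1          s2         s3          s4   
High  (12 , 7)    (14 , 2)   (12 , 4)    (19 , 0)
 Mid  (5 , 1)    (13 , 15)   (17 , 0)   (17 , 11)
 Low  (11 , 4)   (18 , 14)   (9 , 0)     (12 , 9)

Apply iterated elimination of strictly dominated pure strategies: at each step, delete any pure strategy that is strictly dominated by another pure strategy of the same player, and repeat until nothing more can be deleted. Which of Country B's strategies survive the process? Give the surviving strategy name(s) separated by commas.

s1, s2

For Country B, s1 strictly dominates s3 on the remaining rows (High: 7>4, Mid: 1>0, Low: 4>0); eliminate s3.
Row Mid is eliminated: High beats it against every remaining column (s1: 12>5, s2: 14>13, s4: 19>17).
Column s4 is eliminated: s2 beats it against every remaining row (High: 2>0, Low: 14>9).
Among the remaining strategies, none is strictly dominated by another pure strategy of the same player, so the elimination stops.
Surviving strategies — Country A: {High, Low}; Country B: {s1, s2}.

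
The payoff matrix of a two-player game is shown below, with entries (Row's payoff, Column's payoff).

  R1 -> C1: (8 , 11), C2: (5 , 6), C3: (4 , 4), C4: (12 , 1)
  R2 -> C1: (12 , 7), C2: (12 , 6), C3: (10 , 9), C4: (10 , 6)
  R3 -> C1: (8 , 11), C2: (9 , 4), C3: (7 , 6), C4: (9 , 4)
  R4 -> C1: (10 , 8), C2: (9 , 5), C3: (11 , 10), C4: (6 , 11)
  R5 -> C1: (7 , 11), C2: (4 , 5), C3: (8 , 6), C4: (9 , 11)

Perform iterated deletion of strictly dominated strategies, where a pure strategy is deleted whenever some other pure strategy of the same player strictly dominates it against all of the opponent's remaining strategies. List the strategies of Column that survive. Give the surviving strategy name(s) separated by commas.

C1, C3, C4

Row's strategy R3 is strictly dominated by R2 (C1: 12>8, C2: 12>9, C3: 10>7, C4: 10>9) and is removed.
Row's strategy R5 is strictly dominated by R2 (C1: 12>7, C2: 12>4, C3: 10>8, C4: 10>9) and is removed.
Column's strategy C2 is strictly dominated by C1 (R1: 11>6, R2: 7>6, R4: 8>5) and is removed.
Among the remaining strategies, none is strictly dominated by another pure strategy of the same player, so the elimination stops.
Surviving strategies — Row: {R1, R2, R4}; Column: {C1, C3, C4}.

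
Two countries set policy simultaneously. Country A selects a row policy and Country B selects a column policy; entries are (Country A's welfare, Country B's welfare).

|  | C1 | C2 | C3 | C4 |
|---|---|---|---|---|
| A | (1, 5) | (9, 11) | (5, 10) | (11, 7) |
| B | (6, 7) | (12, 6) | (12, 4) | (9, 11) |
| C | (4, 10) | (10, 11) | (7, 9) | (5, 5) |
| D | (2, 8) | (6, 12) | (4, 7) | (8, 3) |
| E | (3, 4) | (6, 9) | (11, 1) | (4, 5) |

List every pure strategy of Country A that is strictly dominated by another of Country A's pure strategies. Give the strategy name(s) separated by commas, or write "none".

A: no other strategy beats it everywhere (B at C4 (11>9); C at C4 (11>5); D at C2 (9>6); E at C2 (9>6)).
Nothing dominates B: A at C1 (6>1); C at C1 (6>4); D at C1 (6>2); E at C1 (6>3).
C is strictly dominated by B (C1: 6>4, C2: 12>10, C3: 12>7, C4: 9>5).
B strictly dominates D — C1: 6>2, C2: 12>6, C3: 12>4, C4: 9>8.
E: dominated, since B does at least as well everywhere (C1: 6>3, C2: 12>6, C3: 12>11, C4: 9>4).

C, D, E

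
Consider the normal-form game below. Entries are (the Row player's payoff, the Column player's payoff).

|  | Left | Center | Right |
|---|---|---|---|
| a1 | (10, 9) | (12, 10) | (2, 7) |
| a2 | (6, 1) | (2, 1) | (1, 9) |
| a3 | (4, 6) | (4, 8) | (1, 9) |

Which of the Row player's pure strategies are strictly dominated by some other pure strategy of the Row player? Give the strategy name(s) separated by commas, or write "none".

a2, a3

a1 is not dominated — it holds its own against a2 at Left (10>6); a3 at Left (10>4).
a2 is strictly dominated by a1 (Left: 10>6, Center: 12>2, Right: 2>1).
a3 is strictly dominated by a1 (Left: 10>4, Center: 12>4, Right: 2>1).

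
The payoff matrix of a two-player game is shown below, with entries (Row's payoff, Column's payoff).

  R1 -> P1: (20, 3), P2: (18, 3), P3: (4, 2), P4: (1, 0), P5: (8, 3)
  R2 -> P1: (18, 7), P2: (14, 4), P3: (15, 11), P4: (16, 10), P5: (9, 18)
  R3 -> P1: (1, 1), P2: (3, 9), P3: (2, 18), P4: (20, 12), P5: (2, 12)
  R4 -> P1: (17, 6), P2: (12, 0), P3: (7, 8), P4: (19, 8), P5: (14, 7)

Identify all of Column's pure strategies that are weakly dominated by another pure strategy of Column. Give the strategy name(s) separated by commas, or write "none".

P1, P2, P4

P5 weakly dominates P1 — R1: 3=3, R2: 18>7, R3: 12>1, R4: 7>6.
P2 is weakly dominated by P5 (R1: 3=3, R2: 18>4, R3: 12>9, R4: 7>0).
Nothing dominates P3: P1 at R2 (11>7); P2 at R2 (11>4); P4 at R1 (2>0); P5 at R3 (18>12).
P4 is weakly dominated by P3 (R1: 2>0, R2: 11>10, R3: 18>12, R4: 8=8).
Nothing dominates P5: P1 at R2 (18>7); P2 at R2 (18>4); P3 at R1 (3>2); P4 at R1 (3>0).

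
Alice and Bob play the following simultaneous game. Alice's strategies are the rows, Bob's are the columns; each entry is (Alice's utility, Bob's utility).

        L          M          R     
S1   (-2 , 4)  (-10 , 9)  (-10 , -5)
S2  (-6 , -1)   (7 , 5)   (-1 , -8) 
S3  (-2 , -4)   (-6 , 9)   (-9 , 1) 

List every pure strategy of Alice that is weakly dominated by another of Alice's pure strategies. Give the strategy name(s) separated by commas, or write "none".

S1: dominated, since S3 does at least as well everywhere (L: -2=-2, M: -6>-10, R: -9>-10).
Nothing dominates S2: S1 at M (7>-10); S3 at M (7>-6).
S3 is not dominated — it holds its own against S1 at M (-6>-10); S2 at L (-2>-6).

S1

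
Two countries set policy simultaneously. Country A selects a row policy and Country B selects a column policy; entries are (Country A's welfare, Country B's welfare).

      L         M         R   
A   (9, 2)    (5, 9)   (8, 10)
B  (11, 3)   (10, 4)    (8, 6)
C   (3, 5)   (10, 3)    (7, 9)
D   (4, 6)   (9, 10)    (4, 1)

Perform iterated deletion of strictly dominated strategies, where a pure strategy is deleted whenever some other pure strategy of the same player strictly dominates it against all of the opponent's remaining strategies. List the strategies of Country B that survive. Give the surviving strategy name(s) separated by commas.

R

Country A's strategy D is strictly dominated by B (L: 11>4, M: 10>9, R: 8>4) and is removed.
Column L is eliminated: R beats it against every remaining row (A: 10>2, B: 6>3, C: 9>5).
Column M is eliminated: R beats it against every remaining row (A: 10>9, B: 6>4, C: 9>3).
Row C is eliminated: A beats it against every remaining column (R: 8>7).
Among the remaining strategies, none is strictly dominated by another pure strategy of the same player, so the elimination stops.
Surviving strategies — Country A: {A, B}; Country B: {R}.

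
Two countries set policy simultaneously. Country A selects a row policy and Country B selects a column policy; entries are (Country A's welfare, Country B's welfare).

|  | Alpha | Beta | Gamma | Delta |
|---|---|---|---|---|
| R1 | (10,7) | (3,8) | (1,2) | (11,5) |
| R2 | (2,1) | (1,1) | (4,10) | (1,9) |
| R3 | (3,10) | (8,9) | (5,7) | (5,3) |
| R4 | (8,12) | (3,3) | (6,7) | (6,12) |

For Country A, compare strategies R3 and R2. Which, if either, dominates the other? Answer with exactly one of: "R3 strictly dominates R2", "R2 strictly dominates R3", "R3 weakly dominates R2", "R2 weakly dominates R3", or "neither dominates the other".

R3 strictly dominates R2

R3's payoffs vs R2's, by Country B's action — Alpha: 3>2, Beta: 8>1, Gamma: 5>4, Delta: 5>1.
R3 gives a strictly higher payoff against each opponent action, so R3 strictly dominates R2.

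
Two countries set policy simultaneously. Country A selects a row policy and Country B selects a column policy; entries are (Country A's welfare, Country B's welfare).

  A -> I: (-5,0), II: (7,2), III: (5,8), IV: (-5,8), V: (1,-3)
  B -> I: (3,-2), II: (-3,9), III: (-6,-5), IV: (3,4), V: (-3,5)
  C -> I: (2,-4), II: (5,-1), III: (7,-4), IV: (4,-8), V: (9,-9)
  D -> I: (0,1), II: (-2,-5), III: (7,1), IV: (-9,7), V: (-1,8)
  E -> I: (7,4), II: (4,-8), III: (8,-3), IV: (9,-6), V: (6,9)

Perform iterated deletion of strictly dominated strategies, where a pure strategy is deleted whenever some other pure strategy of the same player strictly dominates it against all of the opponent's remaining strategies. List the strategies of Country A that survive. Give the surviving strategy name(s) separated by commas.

Country A's strategy B is strictly dominated by E (I: 7>3, II: 4>-3, III: 8>-6, IV: 9>3, V: 6>-3) and is removed.
Row D is eliminated: E beats it against every remaining column (I: 7>0, II: 4>-2, III: 8>7, IV: 9>-9, V: 6>-1).
Among the remaining strategies, none is strictly dominated by another pure strategy of the same player, so the elimination stops.
Surviving strategies — Country A: {A, C, E}; Country B: {I, II, III, IV, V}.

A, C, E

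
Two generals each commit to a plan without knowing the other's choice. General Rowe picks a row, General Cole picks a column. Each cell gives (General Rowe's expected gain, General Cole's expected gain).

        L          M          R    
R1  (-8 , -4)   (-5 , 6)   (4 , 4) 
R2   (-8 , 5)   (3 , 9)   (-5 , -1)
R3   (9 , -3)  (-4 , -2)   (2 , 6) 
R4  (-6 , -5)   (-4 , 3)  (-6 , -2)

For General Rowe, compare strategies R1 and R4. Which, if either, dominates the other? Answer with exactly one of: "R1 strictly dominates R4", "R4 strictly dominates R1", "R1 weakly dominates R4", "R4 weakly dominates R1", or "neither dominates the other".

R1's payoffs vs R4's, by General Cole's action — L: -8<-6, M: -5<-4, R: 4>-6.
R1 does better at R but worse at L, M; neither strategy dominates the other.

neither dominates the other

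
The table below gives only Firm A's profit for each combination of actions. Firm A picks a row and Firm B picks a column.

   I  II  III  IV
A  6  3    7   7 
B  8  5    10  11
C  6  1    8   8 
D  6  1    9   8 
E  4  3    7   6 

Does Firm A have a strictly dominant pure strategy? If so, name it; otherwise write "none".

B vs A: I: 8>6, II: 5>3, III: 10>7, IV: 11>7.
B vs C: I: 8>6, II: 5>1, III: 10>8, IV: 11>8.
B vs D: I: 8>6, II: 5>1, III: 10>9, IV: 11>8.
B vs E: I: 8>4, II: 5>3, III: 10>7, IV: 11>6.
B strictly beats every other strategy against every opponent action, so it is strictly dominant.

B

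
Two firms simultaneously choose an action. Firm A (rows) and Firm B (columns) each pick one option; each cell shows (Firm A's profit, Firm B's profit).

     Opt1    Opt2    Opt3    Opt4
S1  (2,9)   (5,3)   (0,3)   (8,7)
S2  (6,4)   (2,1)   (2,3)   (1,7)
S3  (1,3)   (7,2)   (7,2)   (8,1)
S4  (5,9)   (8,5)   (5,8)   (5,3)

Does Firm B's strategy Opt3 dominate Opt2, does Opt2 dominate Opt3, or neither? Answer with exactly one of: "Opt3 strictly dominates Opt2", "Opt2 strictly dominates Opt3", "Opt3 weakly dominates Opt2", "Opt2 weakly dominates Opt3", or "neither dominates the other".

Opt3's payoffs vs Opt2's, by Firm A's action — S1: 3=3, S2: 3>1, S3: 2=2, S4: 8>5.
Opt3 is at least as good everywhere and strictly better somewhere (tied only at S1, S3), so Opt3 weakly but not strictly dominates Opt2.

Opt3 weakly dominates Opt2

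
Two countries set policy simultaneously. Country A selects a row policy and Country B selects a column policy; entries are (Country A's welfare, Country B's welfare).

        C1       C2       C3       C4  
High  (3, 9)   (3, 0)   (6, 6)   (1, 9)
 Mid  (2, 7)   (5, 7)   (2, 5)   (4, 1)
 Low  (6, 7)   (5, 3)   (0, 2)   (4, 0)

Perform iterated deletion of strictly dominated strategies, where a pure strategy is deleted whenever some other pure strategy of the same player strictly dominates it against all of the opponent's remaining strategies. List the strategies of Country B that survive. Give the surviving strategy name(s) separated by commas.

For Country B, C1 strictly dominates C3 on the remaining rows (High: 9>6, Mid: 7>5, Low: 7>2); eliminate C3.
For Country A, Low strictly dominates High on the remaining columns (C1: 6>3, C2: 5>3, C4: 4>1); eliminate High.
Country B's strategy C4 is strictly dominated by C1 (Mid: 7>1, Low: 7>0) and is removed.
Among the remaining strategies, none is strictly dominated by another pure strategy of the same player, so the elimination stops.
Surviving strategies — Country A: {Mid, Low}; Country B: {C1, C2}.

C1, C2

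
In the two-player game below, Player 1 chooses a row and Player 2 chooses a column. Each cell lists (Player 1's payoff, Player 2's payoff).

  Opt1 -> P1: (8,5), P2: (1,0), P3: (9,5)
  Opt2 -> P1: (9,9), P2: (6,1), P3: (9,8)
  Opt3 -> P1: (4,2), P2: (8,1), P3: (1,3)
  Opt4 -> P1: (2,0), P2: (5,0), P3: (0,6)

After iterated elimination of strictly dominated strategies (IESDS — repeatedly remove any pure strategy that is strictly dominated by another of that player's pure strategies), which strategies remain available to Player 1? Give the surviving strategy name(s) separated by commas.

Opt1, Opt2

For Player 1, Opt2 strictly dominates Opt4 on the remaining columns (P1: 9>2, P2: 6>5, P3: 9>0); eliminate Opt4.
Player 2's strategy P2 is strictly dominated by P1 (Opt1: 5>0, Opt2: 9>1, Opt3: 2>1) and is removed.
Player 1's strategy Opt3 is strictly dominated by Opt1 (P1: 8>4, P3: 9>1) and is removed.
Among the remaining strategies, none is strictly dominated by another pure strategy of the same player, so the elimination stops.
Surviving strategies — Player 1: {Opt1, Opt2}; Player 2: {P1, P3}.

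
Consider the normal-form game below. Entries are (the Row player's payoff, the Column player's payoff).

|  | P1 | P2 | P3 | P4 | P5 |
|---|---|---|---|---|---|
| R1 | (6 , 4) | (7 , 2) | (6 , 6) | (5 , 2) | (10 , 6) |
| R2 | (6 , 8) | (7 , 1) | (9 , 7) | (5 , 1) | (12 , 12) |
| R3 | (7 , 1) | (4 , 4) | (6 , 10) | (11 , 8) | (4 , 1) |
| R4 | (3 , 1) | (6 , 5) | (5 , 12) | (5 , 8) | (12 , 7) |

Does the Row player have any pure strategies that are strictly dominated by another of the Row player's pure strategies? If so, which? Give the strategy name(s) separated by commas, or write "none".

none

Nothing dominates R1: R2 at P1 (6=6); R3 at P2 (7>4); R4 at P1 (6>3).
R2 is not dominated — it holds its own against R1 at P1 (6=6); R3 at P2 (7>4); R4 at P1 (6>3).
Nothing dominates R3: R1 at P1 (7>6); R2 at P1 (7>6); R4 at P1 (7>3).
R4: no other strategy beats it everywhere (R1 at P4 (5=5); R2 at P4 (5=5); R3 at P2 (6>4)).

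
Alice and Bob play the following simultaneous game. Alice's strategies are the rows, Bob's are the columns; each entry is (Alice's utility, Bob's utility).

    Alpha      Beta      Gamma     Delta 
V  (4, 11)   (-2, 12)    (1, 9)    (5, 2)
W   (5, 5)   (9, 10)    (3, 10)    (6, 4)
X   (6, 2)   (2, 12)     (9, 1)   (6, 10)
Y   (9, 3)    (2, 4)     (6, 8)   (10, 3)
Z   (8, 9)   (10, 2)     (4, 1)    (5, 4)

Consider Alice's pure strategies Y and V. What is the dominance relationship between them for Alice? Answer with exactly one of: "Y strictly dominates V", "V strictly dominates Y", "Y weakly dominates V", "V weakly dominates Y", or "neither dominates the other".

Y's payoffs vs V's, by Bob's action — Alpha: 9>4, Beta: 2>-2, Gamma: 6>1, Delta: 10>5.
Y gives a strictly higher payoff against each choice by Bob, so Y strictly dominates V.

Y strictly dominates V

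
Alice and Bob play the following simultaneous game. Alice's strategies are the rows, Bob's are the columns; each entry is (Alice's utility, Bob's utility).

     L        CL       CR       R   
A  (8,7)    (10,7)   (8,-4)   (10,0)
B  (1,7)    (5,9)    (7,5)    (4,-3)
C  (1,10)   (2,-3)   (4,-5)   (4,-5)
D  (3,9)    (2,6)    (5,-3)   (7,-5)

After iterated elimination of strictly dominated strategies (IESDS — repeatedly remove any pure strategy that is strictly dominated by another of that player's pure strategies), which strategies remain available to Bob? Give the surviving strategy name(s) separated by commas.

L, CL

For Alice, A strictly dominates B on the remaining columns (L: 8>1, CL: 10>5, CR: 8>7, R: 10>4); eliminate B.
Alice's strategy C is strictly dominated by A (L: 8>1, CL: 10>2, CR: 8>4, R: 10>4) and is removed.
Row D is eliminated: A beats it against every remaining column (L: 8>3, CL: 10>2, CR: 8>5, R: 10>7).
For Bob, L strictly dominates CR on the remaining rows (A: 7>-4); eliminate CR.
Bob's strategy R is strictly dominated by L (A: 7>0) and is removed.
Among the remaining strategies, none is strictly dominated by another pure strategy of the same player, so the elimination stops.
Surviving strategies — Alice: {A}; Bob: {L, CL}.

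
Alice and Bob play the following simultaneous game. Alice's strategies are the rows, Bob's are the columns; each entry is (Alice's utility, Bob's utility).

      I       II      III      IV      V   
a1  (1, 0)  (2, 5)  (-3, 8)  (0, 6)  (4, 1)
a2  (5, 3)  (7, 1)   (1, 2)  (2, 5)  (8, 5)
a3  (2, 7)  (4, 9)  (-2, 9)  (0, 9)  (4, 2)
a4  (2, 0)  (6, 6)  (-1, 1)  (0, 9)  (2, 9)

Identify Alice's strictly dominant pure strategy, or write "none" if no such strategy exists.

a2

a2 vs a1: I: 5>1, II: 7>2, III: 1>-3, IV: 2>0, V: 8>4.
a2 vs a3: I: 5>2, II: 7>4, III: 1>-2, IV: 2>0, V: 8>4.
a2 vs a4: I: 5>2, II: 7>6, III: 1>-1, IV: 2>0, V: 8>2.
a2 strictly beats every other strategy against every opponent action, so it is strictly dominant.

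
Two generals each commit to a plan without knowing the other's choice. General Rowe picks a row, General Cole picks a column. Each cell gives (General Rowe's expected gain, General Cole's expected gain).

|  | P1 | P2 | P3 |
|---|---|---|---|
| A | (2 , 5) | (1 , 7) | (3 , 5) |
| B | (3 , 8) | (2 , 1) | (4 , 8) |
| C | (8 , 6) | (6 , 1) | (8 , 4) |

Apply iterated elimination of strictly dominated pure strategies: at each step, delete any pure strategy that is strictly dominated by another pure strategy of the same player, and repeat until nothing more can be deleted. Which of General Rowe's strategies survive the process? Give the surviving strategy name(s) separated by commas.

C

For General Rowe, B strictly dominates A on the remaining columns (P1: 3>2, P2: 2>1, P3: 4>3); eliminate A.
Row B is eliminated: C beats it against every remaining column (P1: 8>3, P2: 6>2, P3: 8>4).
General Cole's strategy P2 is strictly dominated by P1 (C: 6>1) and is removed.
General Cole's strategy P3 is strictly dominated by P1 (C: 6>4) and is removed.
Among the remaining strategies, none is strictly dominated by another pure strategy of the same player, so the elimination stops.
Surviving strategies — General Rowe: {C}; General Cole: {P1}.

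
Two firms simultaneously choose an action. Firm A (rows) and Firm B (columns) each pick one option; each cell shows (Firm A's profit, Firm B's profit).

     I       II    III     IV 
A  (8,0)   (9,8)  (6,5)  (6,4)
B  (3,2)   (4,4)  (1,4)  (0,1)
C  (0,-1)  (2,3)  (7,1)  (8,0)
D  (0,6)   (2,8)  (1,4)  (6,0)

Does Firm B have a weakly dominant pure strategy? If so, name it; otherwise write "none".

II vs I: A: 8>0, B: 4>2, C: 3>-1, D: 8>6.
II vs III: A: 8>5, B: 4=4, C: 3>1, D: 8>4.
II vs IV: A: 8>4, B: 4>1, C: 3>0, D: 8>0.
II is at least as good as every other strategy against every opponent action, so it is weakly dominant.

II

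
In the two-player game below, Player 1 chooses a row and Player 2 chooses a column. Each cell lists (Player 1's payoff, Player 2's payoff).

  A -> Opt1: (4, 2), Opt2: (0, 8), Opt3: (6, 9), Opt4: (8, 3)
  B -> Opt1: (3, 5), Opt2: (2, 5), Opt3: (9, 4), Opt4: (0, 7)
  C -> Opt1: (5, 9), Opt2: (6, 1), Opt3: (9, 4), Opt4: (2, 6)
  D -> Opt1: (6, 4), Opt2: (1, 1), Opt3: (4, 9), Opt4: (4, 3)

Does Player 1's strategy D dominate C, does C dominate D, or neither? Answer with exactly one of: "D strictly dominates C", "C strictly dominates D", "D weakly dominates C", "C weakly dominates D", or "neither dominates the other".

D's payoffs vs C's, by Player 2's action — Opt1: 6>5, Opt2: 1<6, Opt3: 4<9, Opt4: 4>2.
D does better at Opt1, Opt4 but worse at Opt2, Opt3; neither strategy dominates the other.

neither dominates the other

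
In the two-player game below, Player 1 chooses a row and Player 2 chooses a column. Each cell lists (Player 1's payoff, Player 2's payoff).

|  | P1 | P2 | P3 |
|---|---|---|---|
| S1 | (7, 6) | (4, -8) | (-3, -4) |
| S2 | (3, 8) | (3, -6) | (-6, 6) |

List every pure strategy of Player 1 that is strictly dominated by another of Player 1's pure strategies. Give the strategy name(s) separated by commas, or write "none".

S2

S1: no other strategy beats it everywhere (S2 at P1 (7>3)).
S1 strictly dominates S2 — P1: 7>3, P2: 4>3, P3: -3>-6.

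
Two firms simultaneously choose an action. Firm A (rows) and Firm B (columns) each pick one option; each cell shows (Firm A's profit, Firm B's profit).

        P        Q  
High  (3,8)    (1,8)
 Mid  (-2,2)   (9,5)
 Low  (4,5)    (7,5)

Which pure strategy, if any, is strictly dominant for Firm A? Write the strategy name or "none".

none

High fails to dominate Mid at Q (1<9).
Mid fails to dominate High at P (-2<3).
Low fails to dominate Mid at Q (7<9).
No single strategy dominates all the others.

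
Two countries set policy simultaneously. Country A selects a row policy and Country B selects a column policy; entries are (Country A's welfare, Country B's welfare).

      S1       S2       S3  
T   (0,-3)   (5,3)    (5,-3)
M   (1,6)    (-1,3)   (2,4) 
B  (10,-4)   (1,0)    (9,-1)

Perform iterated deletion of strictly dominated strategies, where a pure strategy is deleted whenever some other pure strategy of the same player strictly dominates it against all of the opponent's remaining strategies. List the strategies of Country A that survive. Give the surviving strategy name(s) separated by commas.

T

For Country A, B strictly dominates M on the remaining columns (S1: 10>1, S2: 1>-1, S3: 9>2); eliminate M.
Column S1 is eliminated: S2 beats it against every remaining row (T: 3>-3, B: 0>-4).
Country B's strategy S3 is strictly dominated by S2 (T: 3>-3, B: 0>-1) and is removed.
Row B is eliminated: T beats it against every remaining column (S2: 5>1).
Among the remaining strategies, none is strictly dominated by another pure strategy of the same player, so the elimination stops.
Surviving strategies — Country A: {T}; Country B: {S2}.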